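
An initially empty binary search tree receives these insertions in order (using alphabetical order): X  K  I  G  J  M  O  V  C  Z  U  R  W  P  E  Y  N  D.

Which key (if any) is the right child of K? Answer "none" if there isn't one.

M

Insert X: tree is empty, so X becomes the root.
Insert K: K < X → go left. Place as left child of X.
Insert I: I < X → go left; I < K → go left. Place as left child of K.
Insert G: G < X → go left; G < K → go left; G < I → go left. Place as left child of I.
Insert J: J < X → go left; J < K → go left; J > I → go right. Place as right child of I.
Insert M: M < X → go left; M > K → go right. Place as right child of K.
Insert O: O < X → go left; O > K → go right; O > M → go right. Place as right child of M.
Insert V: V < X → go left; V > K → go right; V > M → go right; V > O → go right. Place as right child of O.
Insert C: C < X → go left; C < K → go left; C < I → go left; C < G → go left. Place as left child of G.
Insert Z: Z > X → go right. Place as right child of X.
Insert U: U < X → go left; U > K → go right; U > M → go right; U > O → go right; U < V → go left. Place as left child of V.
Insert R: R < X → go left; R > K → go right; R > M → go right; R > O → go right; R < V → go left; R < U → go left. Place as left child of U.
Insert W: W < X → go left; W > K → go right; W > M → go right; W > O → go right; W > V → go right. Place as right child of V.
Insert P: P < X → go left; P > K → go right; P > M → go right; P > O → go right; P < V → go left; P < U → go left; P < R → go left. Place as left child of R.
Insert E: E < X → go left; E < K → go left; E < I → go left; E < G → go left; E > C → go right. Place as right child of C.
Insert Y: Y > X → go right; Y < Z → go left. Place as left child of Z.
Insert N: N < X → go left; N > K → go right; N > M → go right; N < O → go left. Place as left child of O.
Insert D: D < X → go left; D < K → go left; D < I → go left; D < G → go left; D > C → go right; D < E → go left. Place as left child of E.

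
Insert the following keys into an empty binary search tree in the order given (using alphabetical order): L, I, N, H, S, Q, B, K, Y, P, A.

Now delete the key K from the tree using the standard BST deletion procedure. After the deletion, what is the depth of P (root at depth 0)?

Insert L: tree is empty, so L becomes the root.
Insert I: I < L → go left. Place as left child of L.
Insert N: N > L → go right. Place as right child of L.
Insert H: H < L → go left; H < I → go left. Place as left child of I.
Insert S: S > L → go right; S > N → go right. Place as right child of N.
Insert Q: Q > L → go right; Q > N → go right; Q < S → go left. Place as left child of S.
Insert B: B < L → go left; B < I → go left; B < H → go left. Place as left child of H.
Insert K: K < L → go left; K > I → go right. Place as right child of I.
Insert Y: Y > L → go right; Y > N → go right; Y > S → go right. Place as right child of S.
Insert P: P > L → go right; P > N → go right; P < S → go left; P < Q → go left. Place as left child of Q.
Insert A: A < L → go left; A < I → go left; A < H → go left; A < B → go left. Place as left child of B.

Delete K (at most one child — splice it out).
After deletion, path to P: L → N → S → Q → P.

4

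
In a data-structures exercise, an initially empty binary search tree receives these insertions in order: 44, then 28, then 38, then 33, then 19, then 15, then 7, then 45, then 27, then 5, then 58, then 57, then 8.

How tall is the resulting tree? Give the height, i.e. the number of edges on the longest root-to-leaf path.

5

44: root
28: left child of 44 (depth 1)
38: right child of 28 (depth 2)
33: left child of 38 (depth 3)
19: left child of 28 (depth 2)
15: left child of 19 (depth 3)
7: left child of 15 (depth 4)
45: right child of 44 (depth 1)
27: right child of 19 (depth 3)
5: left child of 7 (depth 5)
58: right child of 45 (depth 2)
57: left child of 58 (depth 3)
8: right child of 7 (depth 5)

The deepest node is 5 at depth 5.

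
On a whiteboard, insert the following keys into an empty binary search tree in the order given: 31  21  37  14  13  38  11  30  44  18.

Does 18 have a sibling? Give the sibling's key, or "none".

13

31: root
21: left child of 31 (depth 1)
37: right child of 31 (depth 1)
14: left child of 21 (depth 2)
13: left child of 14 (depth 3)
38: right child of 37 (depth 2)
11: left child of 13 (depth 4)
30: right child of 21 (depth 2)
44: right child of 38 (depth 3)
18: right child of 14 (depth 3)

18's parent is 14; the other child of 14 is 13.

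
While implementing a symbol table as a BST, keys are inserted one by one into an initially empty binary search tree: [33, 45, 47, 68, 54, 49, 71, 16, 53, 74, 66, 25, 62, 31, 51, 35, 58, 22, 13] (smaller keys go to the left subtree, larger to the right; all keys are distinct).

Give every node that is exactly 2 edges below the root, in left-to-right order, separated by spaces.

13 25 35 47

Insert 33: tree is empty, so 33 becomes the root.
Insert 45: 45 > 33 → go right. Place as right child of 33.
Insert 47: 47 > 33 → go right; 47 > 45 → go right. Place as right child of 45.
Insert 68: 68 > 33 → go right; 68 > 45 → go right; 68 > 47 → go right. Place as right child of 47.
Insert 54: 54 > 33 → go right; 54 > 45 → go right; 54 > 47 → go right; 54 < 68 → go left. Place as left child of 68.
Insert 49: 49 > 33 → go right; 49 > 45 → go right; 49 > 47 → go right; 49 < 68 → go left; 49 < 54 → go left. Place as left child of 54.
Insert 71: 71 > 33 → go right; 71 > 45 → go right; 71 > 47 → go right; 71 > 68 → go right. Place as right child of 68.
Insert 16: 16 < 33 → go left. Place as left child of 33.
Insert 53: 53 > 33 → go right; 53 > 45 → go right; 53 > 47 → go right; 53 < 68 → go left; 53 < 54 → go left; 53 > 49 → go right. Place as right child of 49.
Insert 74: 74 > 33 → go right; 74 > 45 → go right; 74 > 47 → go right; 74 > 68 → go right; 74 > 71 → go right. Place as right child of 71.
Insert 66: 66 > 33 → go right; 66 > 45 → go right; 66 > 47 → go right; 66 < 68 → go left; 66 > 54 → go right. Place as right child of 54.
Insert 25: 25 < 33 → go left; 25 > 16 → go right. Place as right child of 16.
Insert 62: 62 > 33 → go right; 62 > 45 → go right; 62 > 47 → go right; 62 < 68 → go left; 62 > 54 → go right; 62 < 66 → go left. Place as left child of 66.
Insert 31: 31 < 33 → go left; 31 > 16 → go right; 31 > 25 → go right. Place as right child of 25.
Insert 51: 51 > 33 → go right; 51 > 45 → go right; 51 > 47 → go right; 51 < 68 → go left; 51 < 54 → go left; 51 > 49 → go right; 51 < 53 → go left. Place as left child of 53.
Insert 35: 35 > 33 → go right; 35 < 45 → go left. Place as left child of 45.
Insert 58: 58 > 33 → go right; 58 > 45 → go right; 58 > 47 → go right; 58 < 68 → go left; 58 > 54 → go right; 58 < 66 → go left; 58 < 62 → go left. Place as left child of 62.
Insert 22: 22 < 33 → go left; 22 > 16 → go right; 22 < 25 → go left. Place as left child of 25.
Insert 13: 13 < 33 → go left; 13 < 16 → go left. Place as left child of 16.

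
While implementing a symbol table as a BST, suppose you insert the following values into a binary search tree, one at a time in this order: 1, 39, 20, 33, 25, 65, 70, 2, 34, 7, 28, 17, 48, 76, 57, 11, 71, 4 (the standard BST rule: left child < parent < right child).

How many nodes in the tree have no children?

6

Insert 1: tree is empty, so 1 becomes the root.
Insert 39: 39 > 1 → go right. Place as right child of 1.
Insert 20: 20 > 1 → go right; 20 < 39 → go left. Place as left child of 39.
Insert 33: 33 > 1 → go right; 33 < 39 → go left; 33 > 20 → go right. Place as right child of 20.
Insert 25: 25 > 1 → go right; 25 < 39 → go left; 25 > 20 → go right; 25 < 33 → go left. Place as left child of 33.
Insert 65: 65 > 1 → go right; 65 > 39 → go right. Place as right child of 39.
Insert 70: 70 > 1 → go right; 70 > 39 → go right; 70 > 65 → go right. Place as right child of 65.
Insert 2: 2 > 1 → go right; 2 < 39 → go left; 2 < 20 → go left. Place as left child of 20.
Insert 34: 34 > 1 → go right; 34 < 39 → go left; 34 > 20 → go right; 34 > 33 → go right. Place as right child of 33.
Insert 7: 7 > 1 → go right; 7 < 39 → go left; 7 < 20 → go left; 7 > 2 → go right. Place as right child of 2.
Insert 28: 28 > 1 → go right; 28 < 39 → go left; 28 > 20 → go right; 28 < 33 → go left; 28 > 25 → go right. Place as right child of 25.
Insert 17: 17 > 1 → go right; 17 < 39 → go left; 17 < 20 → go left; 17 > 2 → go right; 17 > 7 → go right. Place as right child of 7.
Insert 48: 48 > 1 → go right; 48 > 39 → go right; 48 < 65 → go left. Place as left child of 65.
Insert 76: 76 > 1 → go right; 76 > 39 → go right; 76 > 65 → go right; 76 > 70 → go right. Place as right child of 70.
Insert 57: 57 > 1 → go right; 57 > 39 → go right; 57 < 65 → go left; 57 > 48 → go right. Place as right child of 48.
Insert 11: 11 > 1 → go right; 11 < 39 → go left; 11 < 20 → go left; 11 > 2 → go right; 11 > 7 → go right; 11 < 17 → go left. Place as left child of 17.
Insert 71: 71 > 1 → go right; 71 > 39 → go right; 71 > 65 → go right; 71 > 70 → go right; 71 < 76 → go left. Place as left child of 76.
Insert 4: 4 > 1 → go right; 4 < 39 → go left; 4 < 20 → go left; 4 > 2 → go right; 4 < 7 → go left. Place as left child of 7.

Leaves: 4, 11, 28, 34, 57, 71 — 6 in total.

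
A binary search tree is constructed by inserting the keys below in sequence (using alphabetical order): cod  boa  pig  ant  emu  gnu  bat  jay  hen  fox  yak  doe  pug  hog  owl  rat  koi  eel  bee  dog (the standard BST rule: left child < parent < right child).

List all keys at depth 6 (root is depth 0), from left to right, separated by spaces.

hog koi

Insert cod: tree is empty, so cod becomes the root.
Insert boa: boa < cod → go left. Place as left child of cod.
Insert pig: pig > cod → go right. Place as right child of cod.
Insert ant: ant < cod → go left; ant < boa → go left. Place as left child of boa.
Insert emu: emu > cod → go right; emu < pig → go left. Place as left child of pig.
Insert gnu: gnu > cod → go right; gnu < pig → go left; gnu > emu → go right. Place as right child of emu.
Insert bat: bat < cod → go left; bat < boa → go left; bat > ant → go right. Place as right child of ant.
Insert jay: jay > cod → go right; jay < pig → go left; jay > emu → go right; jay > gnu → go right. Place as right child of gnu.
Insert hen: hen > cod → go right; hen < pig → go left; hen > emu → go right; hen > gnu → go right; hen < jay → go left. Place as left child of jay.
Insert fox: fox > cod → go right; fox < pig → go left; fox > emu → go right; fox < gnu → go left. Place as left child of gnu.
Insert yak: yak > cod → go right; yak > pig → go right. Place as right child of pig.
Insert doe: doe > cod → go right; doe < pig → go left; doe < emu → go left. Place as left child of emu.
Insert pug: pug > cod → go right; pug > pig → go right; pug < yak → go left. Place as left child of yak.
Insert hog: hog > cod → go right; hog < pig → go left; hog > emu → go right; hog > gnu → go right; hog < jay → go left; hog > hen → go right. Place as right child of hen.
Insert owl: owl > cod → go right; owl < pig → go left; owl > emu → go right; owl > gnu → go right; owl > jay → go right. Place as right child of jay.
Insert rat: rat > cod → go right; rat > pig → go right; rat < yak → go left; rat > pug → go right. Place as right child of pug.
Insert koi: koi > cod → go right; koi < pig → go left; koi > emu → go right; koi > gnu → go right; koi > jay → go right; koi < owl → go left. Place as left child of owl.
Insert eel: eel > cod → go right; eel < pig → go left; eel < emu → go left; eel > doe → go right. Place as right child of doe.
Insert bee: bee < cod → go left; bee < boa → go left; bee > ant → go right; bee > bat → go right. Place as right child of bat.
Insert dog: dog > cod → go right; dog < pig → go left; dog < emu → go left; dog > doe → go right; dog < eel → go left. Place as left child of eel.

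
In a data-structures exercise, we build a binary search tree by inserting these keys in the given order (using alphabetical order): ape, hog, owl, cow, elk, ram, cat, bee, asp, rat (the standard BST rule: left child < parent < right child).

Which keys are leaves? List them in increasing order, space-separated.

Insert ape: tree is empty, so ape becomes the root.
Insert hog: hog > ape → go right. Place as right child of ape.
Insert owl: owl > ape → go right; owl > hog → go right. Place as right child of hog.
Insert cow: cow > ape → go right; cow < hog → go left. Place as left child of hog.
Insert elk: elk > ape → go right; elk < hog → go left; elk > cow → go right. Place as right child of cow.
Insert ram: ram > ape → go right; ram > hog → go right; ram > owl → go right. Place as right child of owl.
Insert cat: cat > ape → go right; cat < hog → go left; cat < cow → go left. Place as left child of cow.
Insert bee: bee > ape → go right; bee < hog → go left; bee < cow → go left; bee < cat → go left. Place as left child of cat.
Insert asp: asp > ape → go right; asp < hog → go left; asp < cow → go left; asp < cat → go left; asp < bee → go left. Place as left child of bee.
Insert rat: rat > ape → go right; rat > hog → go right; rat > owl → go right; rat > ram → go right. Place as right child of ram.

asp elk rat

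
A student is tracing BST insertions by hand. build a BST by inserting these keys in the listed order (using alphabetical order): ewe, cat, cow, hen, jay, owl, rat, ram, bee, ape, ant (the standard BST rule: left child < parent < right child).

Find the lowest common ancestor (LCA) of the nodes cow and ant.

ewe: root
cat: left child of ewe (depth 1)
cow: right child of cat (depth 2)
hen: right child of ewe (depth 1)
jay: right child of hen (depth 2)
owl: right child of jay (depth 3)
rat: right child of owl (depth 4)
ram: left child of rat (depth 5)
bee: left child of cat (depth 2)
ape: left child of bee (depth 3)
ant: left child of ape (depth 4)

Path to cow: ewe → cat → cow
Path to ant: ewe → cat → bee → ape → ant
The paths share a prefix ending at cat, then split left and right.

cat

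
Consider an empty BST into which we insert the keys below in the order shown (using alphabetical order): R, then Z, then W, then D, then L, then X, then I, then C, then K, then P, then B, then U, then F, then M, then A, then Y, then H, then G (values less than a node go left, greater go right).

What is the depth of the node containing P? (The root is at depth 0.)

Insert R: tree is empty, so R becomes the root.
Insert Z: Z > R → go right. Place as right child of R.
Insert W: W > R → go right; W < Z → go left. Place as left child of Z.
Insert D: D < R → go left. Place as left child of R.
Insert L: L < R → go left; L > D → go right. Place as right child of D.
Insert X: X > R → go right; X < Z → go left; X > W → go right. Place as right child of W.
Insert I: I < R → go left; I > D → go right; I < L → go left. Place as left child of L.
Insert C: C < R → go left; C < D → go left. Place as left child of D.
Insert K: K < R → go left; K > D → go right; K < L → go left; K > I → go right. Place as right child of I.
Insert P: P < R → go left; P > D → go right; P > L → go right. Place as right child of L.
Insert B: B < R → go left; B < D → go left; B < C → go left. Place as left child of C.
Insert U: U > R → go right; U < Z → go left; U < W → go left. Place as left child of W.
Insert F: F < R → go left; F > D → go right; F < L → go left; F < I → go left. Place as left child of I.
Insert M: M < R → go left; M > D → go right; M > L → go right; M < P → go left. Place as left child of P.
Insert A: A < R → go left; A < D → go left; A < C → go left; A < B → go left. Place as left child of B.
Insert Y: Y > R → go right; Y < Z → go left; Y > W → go right; Y > X → go right. Place as right child of X.
Insert H: H < R → go left; H > D → go right; H < L → go left; H < I → go left; H > F → go right. Place as right child of F.
Insert G: G < R → go left; G > D → go right; G < L → go left; G < I → go left; G > F → go right; G < H → go left. Place as left child of H.

Path to P: R → D → L → P, which is 3 edges.

3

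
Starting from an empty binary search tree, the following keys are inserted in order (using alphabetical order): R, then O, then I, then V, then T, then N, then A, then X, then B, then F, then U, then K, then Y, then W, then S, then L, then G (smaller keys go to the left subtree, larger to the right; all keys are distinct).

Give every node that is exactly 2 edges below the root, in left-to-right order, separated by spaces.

I T X

Resulting structure (node: left, right):
  R: L=O, R=V
  O: L=I, R=–
  I: L=A, R=N
  V: L=T, R=X
  T: L=S, R=U
  N: L=K, R=–
  A: L=–, R=B
  X: L=W, R=Y
  B: L=–, R=F
  F: L=–, R=G
  U: L=–, R=–
  K: L=–, R=L
  Y: L=–, R=–
  W: L=–, R=–
  S: L=–, R=–
  L: L=–, R=–
  G: L=–, R=–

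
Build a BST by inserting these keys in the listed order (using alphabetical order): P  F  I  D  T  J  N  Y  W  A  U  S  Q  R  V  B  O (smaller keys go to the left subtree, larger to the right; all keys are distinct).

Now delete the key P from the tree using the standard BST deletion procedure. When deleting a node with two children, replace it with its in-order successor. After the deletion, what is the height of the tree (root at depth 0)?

Insert P: tree is empty, so P becomes the root.
Insert F: F < P → go left. Place as left child of P.
Insert I: I < P → go left; I > F → go right. Place as right child of F.
Insert D: D < P → go left; D < F → go left. Place as left child of F.
Insert T: T > P → go right. Place as right child of P.
Insert J: J < P → go left; J > F → go right; J > I → go right. Place as right child of I.
Insert N: N < P → go left; N > F → go right; N > I → go right; N > J → go right. Place as right child of J.
Insert Y: Y > P → go right; Y > T → go right. Place as right child of T.
Insert W: W > P → go right; W > T → go right; W < Y → go left. Place as left child of Y.
Insert A: A < P → go left; A < F → go left; A < D → go left. Place as left child of D.
Insert U: U > P → go right; U > T → go right; U < Y → go left; U < W → go left. Place as left child of W.
Insert S: S > P → go right; S < T → go left. Place as left child of T.
Insert Q: Q > P → go right; Q < T → go left; Q < S → go left. Place as left child of S.
Insert R: R > P → go right; R < T → go left; R < S → go left; R > Q → go right. Place as right child of Q.
Insert V: V > P → go right; V > T → go right; V < Y → go left; V < W → go left; V > U → go right. Place as right child of U.
Insert B: B < P → go left; B < F → go left; B < D → go left; B > A → go right. Place as right child of A.
Insert O: O < P → go left; O > F → go right; O > I → go right; O > J → go right; O > N → go right. Place as right child of N.

Delete P (two children — replace with in-order successor).
After deletion, deepest node is V at depth 5.

5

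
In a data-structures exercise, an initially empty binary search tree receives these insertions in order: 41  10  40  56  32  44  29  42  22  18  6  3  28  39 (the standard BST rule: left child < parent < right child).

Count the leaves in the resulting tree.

5

Resulting structure (node: left, right):
  41: L=10, R=56
  10: L=6, R=40
  40: L=32, R=–
  56: L=44, R=–
  32: L=29, R=39
  44: L=42, R=–
  29: L=22, R=–
  42: L=–, R=–
  22: L=18, R=28
  18: L=–, R=–
  6: L=3, R=–
  3: L=–, R=–
  28: L=–, R=–
  39: L=–, R=–

Leaves: 3, 18, 28, 39, 42 — 5 in total.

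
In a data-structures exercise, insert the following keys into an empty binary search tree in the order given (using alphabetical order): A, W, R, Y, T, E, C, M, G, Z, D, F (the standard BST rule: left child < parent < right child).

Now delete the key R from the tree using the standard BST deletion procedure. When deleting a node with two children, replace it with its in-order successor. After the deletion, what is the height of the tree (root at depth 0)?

A: root
W: right child of A (depth 1)
R: left child of W (depth 2)
Y: right child of W (depth 2)
T: right child of R (depth 3)
E: left child of R (depth 3)
C: left child of E (depth 4)
M: right child of E (depth 4)
G: left child of M (depth 5)
Z: right child of Y (depth 3)
D: right child of C (depth 5)
F: left child of G (depth 6)

Delete R (two children — replace with in-order successor).
After deletion, deepest node is F at depth 6.

6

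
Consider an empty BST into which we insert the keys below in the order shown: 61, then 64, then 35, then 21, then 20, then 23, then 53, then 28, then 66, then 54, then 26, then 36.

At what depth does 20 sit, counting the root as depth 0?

Insert 61: tree is empty, so 61 becomes the root.
Insert 64: 64 > 61 → go right. Place as right child of 61.
Insert 35: 35 < 61 → go left. Place as left child of 61.
Insert 21: 21 < 61 → go left; 21 < 35 → go left. Place as left child of 35.
Insert 20: 20 < 61 → go left; 20 < 35 → go left; 20 < 21 → go left. Place as left child of 21.
Insert 23: 23 < 61 → go left; 23 < 35 → go left; 23 > 21 → go right. Place as right child of 21.
Insert 53: 53 < 61 → go left; 53 > 35 → go right. Place as right child of 35.
Insert 28: 28 < 61 → go left; 28 < 35 → go left; 28 > 21 → go right; 28 > 23 → go right. Place as right child of 23.
Insert 66: 66 > 61 → go right; 66 > 64 → go right. Place as right child of 64.
Insert 54: 54 < 61 → go left; 54 > 35 → go right; 54 > 53 → go right. Place as right child of 53.
Insert 26: 26 < 61 → go left; 26 < 35 → go left; 26 > 21 → go right; 26 > 23 → go right; 26 < 28 → go left. Place as left child of 28.
Insert 36: 36 < 61 → go left; 36 > 35 → go right; 36 < 53 → go left. Place as left child of 53.

Path to 20: 61 → 35 → 21 → 20, which is 3 edges.

3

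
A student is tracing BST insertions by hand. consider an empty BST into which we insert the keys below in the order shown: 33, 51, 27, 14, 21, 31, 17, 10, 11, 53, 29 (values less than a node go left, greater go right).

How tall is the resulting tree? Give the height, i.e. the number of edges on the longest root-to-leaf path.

4

33: root
51: right child of 33 (depth 1)
27: left child of 33 (depth 1)
14: left child of 27 (depth 2)
21: right child of 14 (depth 3)
31: right child of 27 (depth 2)
17: left child of 21 (depth 4)
10: left child of 14 (depth 3)
11: right child of 10 (depth 4)
53: right child of 51 (depth 2)
29: left child of 31 (depth 3)

The deepest node is 17 at depth 4.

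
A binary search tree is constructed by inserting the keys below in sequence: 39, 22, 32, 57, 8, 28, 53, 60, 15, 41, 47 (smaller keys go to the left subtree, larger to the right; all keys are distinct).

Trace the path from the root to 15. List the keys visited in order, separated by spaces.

39 22 8 15

39: root
22: left child of 39 (depth 1)
32: right child of 22 (depth 2)
57: right child of 39 (depth 1)
8: left child of 22 (depth 2)
28: left child of 32 (depth 3)
53: left child of 57 (depth 2)
60: right child of 57 (depth 2)
15: right child of 8 (depth 3)
41: left child of 53 (depth 3)
47: right child of 41 (depth 4)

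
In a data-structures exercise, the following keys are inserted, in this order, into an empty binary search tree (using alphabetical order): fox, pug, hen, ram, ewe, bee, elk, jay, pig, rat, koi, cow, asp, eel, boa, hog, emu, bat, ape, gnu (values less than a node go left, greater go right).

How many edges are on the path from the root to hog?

4

Resulting structure (node: left, right):
  fox: L=ewe, R=pug
  pug: L=hen, R=ram
  hen: L=gnu, R=jay
  ram: L=–, R=rat
  ewe: L=bee, R=–
  bee: L=asp, R=elk
  elk: L=cow, R=emu
  jay: L=hog, R=pig
  pig: L=koi, R=–
  rat: L=–, R=–
  koi: L=–, R=–
  cow: L=boa, R=eel
  asp: L=ape, R=bat
  eel: L=–, R=–
  boa: L=–, R=–
  hog: L=–, R=–
  emu: L=–, R=–
  bat: L=–, R=–
  ape: L=–, R=–
  gnu: L=–, R=–

Path to hog: fox → pug → hen → jay → hog, which is 4 edges.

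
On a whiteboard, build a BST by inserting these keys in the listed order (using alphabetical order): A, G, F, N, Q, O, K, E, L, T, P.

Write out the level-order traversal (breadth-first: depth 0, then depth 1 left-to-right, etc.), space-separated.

A G F N E K Q L O T P

Insert A: tree is empty, so A becomes the root.
Insert G: G > A → go right. Place as right child of A.
Insert F: F > A → go right; F < G → go left. Place as left child of G.
Insert N: N > A → go right; N > G → go right. Place as right child of G.
Insert Q: Q > A → go right; Q > G → go right; Q > N → go right. Place as right child of N.
Insert O: O > A → go right; O > G → go right; O > N → go right; O < Q → go left. Place as left child of Q.
Insert K: K > A → go right; K > G → go right; K < N → go left. Place as left child of N.
Insert E: E > A → go right; E < G → go left; E < F → go left. Place as left child of F.
Insert L: L > A → go right; L > G → go right; L < N → go left; L > K → go right. Place as right child of K.
Insert T: T > A → go right; T > G → go right; T > N → go right; T > Q → go right. Place as right child of Q.
Insert P: P > A → go right; P > G → go right; P > N → go right; P < Q → go left; P > O → go right. Place as right child of O.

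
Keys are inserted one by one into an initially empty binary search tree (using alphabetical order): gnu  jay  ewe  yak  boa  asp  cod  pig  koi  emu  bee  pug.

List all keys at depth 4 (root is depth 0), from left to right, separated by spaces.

bee emu koi pug

Resulting structure (node: left, right):
  gnu: L=ewe, R=jay
  jay: L=–, R=yak
  ewe: L=boa, R=–
  yak: L=pig, R=–
  boa: L=asp, R=cod
  asp: L=–, R=bee
  cod: L=–, R=emu
  pig: L=koi, R=pug
  koi: L=–, R=–
  emu: L=–, R=–
  bee: L=–, R=–
  pug: L=–, R=–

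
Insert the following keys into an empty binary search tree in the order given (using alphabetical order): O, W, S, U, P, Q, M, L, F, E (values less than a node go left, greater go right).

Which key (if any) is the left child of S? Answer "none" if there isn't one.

P

O: root
W: right child of O (depth 1)
S: left child of W (depth 2)
U: right child of S (depth 3)
P: left child of S (depth 3)
Q: right child of P (depth 4)
M: left child of O (depth 1)
L: left child of M (depth 2)
F: left child of L (depth 3)
E: left child of F (depth 4)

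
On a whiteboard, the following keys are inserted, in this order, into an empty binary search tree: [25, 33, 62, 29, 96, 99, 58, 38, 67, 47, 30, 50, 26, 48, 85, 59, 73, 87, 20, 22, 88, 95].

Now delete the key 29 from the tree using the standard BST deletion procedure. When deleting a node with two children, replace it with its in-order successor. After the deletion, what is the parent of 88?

Insert 25: tree is empty, so 25 becomes the root.
Insert 33: 33 > 25 → go right. Place as right child of 25.
Insert 62: 62 > 25 → go right; 62 > 33 → go right. Place as right child of 33.
Insert 29: 29 > 25 → go right; 29 < 33 → go left. Place as left child of 33.
Insert 96: 96 > 25 → go right; 96 > 33 → go right; 96 > 62 → go right. Place as right child of 62.
Insert 99: 99 > 25 → go right; 99 > 33 → go right; 99 > 62 → go right; 99 > 96 → go right. Place as right child of 96.
Insert 58: 58 > 25 → go right; 58 > 33 → go right; 58 < 62 → go left. Place as left child of 62.
Insert 38: 38 > 25 → go right; 38 > 33 → go right; 38 < 62 → go left; 38 < 58 → go left. Place as left child of 58.
Insert 67: 67 > 25 → go right; 67 > 33 → go right; 67 > 62 → go right; 67 < 96 → go left. Place as left child of 96.
Insert 47: 47 > 25 → go right; 47 > 33 → go right; 47 < 62 → go left; 47 < 58 → go left; 47 > 38 → go right. Place as right child of 38.
Insert 30: 30 > 25 → go right; 30 < 33 → go left; 30 > 29 → go right. Place as right child of 29.
Insert 50: 50 > 25 → go right; 50 > 33 → go right; 50 < 62 → go left; 50 < 58 → go left; 50 > 38 → go right; 50 > 47 → go right. Place as right child of 47.
Insert 26: 26 > 25 → go right; 26 < 33 → go left; 26 < 29 → go left. Place as left child of 29.
Insert 48: 48 > 25 → go right; 48 > 33 → go right; 48 < 62 → go left; 48 < 58 → go left; 48 > 38 → go right; 48 > 47 → go right; 48 < 50 → go left. Place as left child of 50.
Insert 85: 85 > 25 → go right; 85 > 33 → go right; 85 > 62 → go right; 85 < 96 → go left; 85 > 67 → go right. Place as right child of 67.
Insert 59: 59 > 25 → go right; 59 > 33 → go right; 59 < 62 → go left; 59 > 58 → go right. Place as right child of 58.
Insert 73: 73 > 25 → go right; 73 > 33 → go right; 73 > 62 → go right; 73 < 96 → go left; 73 > 67 → go right; 73 < 85 → go left. Place as left child of 85.
Insert 87: 87 > 25 → go right; 87 > 33 → go right; 87 > 62 → go right; 87 < 96 → go left; 87 > 67 → go right; 87 > 85 → go right. Place as right child of 85.
Insert 20: 20 < 25 → go left. Place as left child of 25.
Insert 22: 22 < 25 → go left; 22 > 20 → go right. Place as right child of 20.
Insert 88: 88 > 25 → go right; 88 > 33 → go right; 88 > 62 → go right; 88 < 96 → go left; 88 > 67 → go right; 88 > 85 → go right; 88 > 87 → go right. Place as right child of 87.
Insert 95: 95 > 25 → go right; 95 > 33 → go right; 95 > 62 → go right; 95 < 96 → go left; 95 > 67 → go right; 95 > 85 → go right; 95 > 87 → go right; 95 > 88 → go right. Place as right child of 88.

Delete 29 (two children — replace with in-order successor).
After deletion, 88's parent is 87.

87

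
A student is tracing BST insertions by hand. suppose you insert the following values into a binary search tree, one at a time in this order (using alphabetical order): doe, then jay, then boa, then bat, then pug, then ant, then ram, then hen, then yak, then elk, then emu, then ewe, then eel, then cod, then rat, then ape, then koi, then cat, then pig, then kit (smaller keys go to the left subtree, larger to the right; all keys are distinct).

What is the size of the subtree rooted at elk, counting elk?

4

Insert doe: tree is empty, so doe becomes the root.
Insert jay: jay > doe → go right. Place as right child of doe.
Insert boa: boa < doe → go left. Place as left child of doe.
Insert bat: bat < doe → go left; bat < boa → go left. Place as left child of boa.
Insert pug: pug > doe → go right; pug > jay → go right. Place as right child of jay.
Insert ant: ant < doe → go left; ant < boa → go left; ant < bat → go left. Place as left child of bat.
Insert ram: ram > doe → go right; ram > jay → go right; ram > pug → go right. Place as right child of pug.
Insert hen: hen > doe → go right; hen < jay → go left. Place as left child of jay.
Insert yak: yak > doe → go right; yak > jay → go right; yak > pug → go right; yak > ram → go right. Place as right child of ram.
Insert elk: elk > doe → go right; elk < jay → go left; elk < hen → go left. Place as left child of hen.
Insert emu: emu > doe → go right; emu < jay → go left; emu < hen → go left; emu > elk → go right. Place as right child of elk.
Insert ewe: ewe > doe → go right; ewe < jay → go left; ewe < hen → go left; ewe > elk → go right; ewe > emu → go right. Place as right child of emu.
Insert eel: eel > doe → go right; eel < jay → go left; eel < hen → go left; eel < elk → go left. Place as left child of elk.
Insert cod: cod < doe → go left; cod > boa → go right. Place as right child of boa.
Insert rat: rat > doe → go right; rat > jay → go right; rat > pug → go right; rat > ram → go right; rat < yak → go left. Place as left child of yak.
Insert ape: ape < doe → go left; ape < boa → go left; ape < bat → go left; ape > ant → go right. Place as right child of ant.
Insert koi: koi > doe → go right; koi > jay → go right; koi < pug → go left. Place as left child of pug.
Insert cat: cat < doe → go left; cat > boa → go right; cat < cod → go left. Place as left child of cod.
Insert pig: pig > doe → go right; pig > jay → go right; pig < pug → go left; pig > koi → go right. Place as right child of koi.
Insert kit: kit > doe → go right; kit > jay → go right; kit < pug → go left; kit < koi → go left. Place as left child of koi.

Subtree rooted at elk contains: elk, eel, emu, ewe — 4 nodes.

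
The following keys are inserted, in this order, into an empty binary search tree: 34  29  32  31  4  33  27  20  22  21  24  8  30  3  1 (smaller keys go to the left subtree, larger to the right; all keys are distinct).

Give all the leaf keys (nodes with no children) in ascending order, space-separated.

Insert 34: tree is empty, so 34 becomes the root.
Insert 29: 29 < 34 → go left. Place as left child of 34.
Insert 32: 32 < 34 → go left; 32 > 29 → go right. Place as right child of 29.
Insert 31: 31 < 34 → go left; 31 > 29 → go right; 31 < 32 → go left. Place as left child of 32.
Insert 4: 4 < 34 → go left; 4 < 29 → go left. Place as left child of 29.
Insert 33: 33 < 34 → go left; 33 > 29 → go right; 33 > 32 → go right. Place as right child of 32.
Insert 27: 27 < 34 → go left; 27 < 29 → go left; 27 > 4 → go right. Place as right child of 4.
Insert 20: 20 < 34 → go left; 20 < 29 → go left; 20 > 4 → go right; 20 < 27 → go left. Place as left child of 27.
Insert 22: 22 < 34 → go left; 22 < 29 → go left; 22 > 4 → go right; 22 < 27 → go left; 22 > 20 → go right. Place as right child of 20.
Insert 21: 21 < 34 → go left; 21 < 29 → go left; 21 > 4 → go right; 21 < 27 → go left; 21 > 20 → go right; 21 < 22 → go left. Place as left child of 22.
Insert 24: 24 < 34 → go left; 24 < 29 → go left; 24 > 4 → go right; 24 < 27 → go left; 24 > 20 → go right; 24 > 22 → go right. Place as right child of 22.
Insert 8: 8 < 34 → go left; 8 < 29 → go left; 8 > 4 → go right; 8 < 27 → go left; 8 < 20 → go left. Place as left child of 20.
Insert 30: 30 < 34 → go left; 30 > 29 → go right; 30 < 32 → go left; 30 < 31 → go left. Place as left child of 31.
Insert 3: 3 < 34 → go left; 3 < 29 → go left; 3 < 4 → go left. Place as left child of 4.
Insert 1: 1 < 34 → go left; 1 < 29 → go left; 1 < 4 → go left; 1 < 3 → go left. Place as left child of 3.

1 8 21 24 30 33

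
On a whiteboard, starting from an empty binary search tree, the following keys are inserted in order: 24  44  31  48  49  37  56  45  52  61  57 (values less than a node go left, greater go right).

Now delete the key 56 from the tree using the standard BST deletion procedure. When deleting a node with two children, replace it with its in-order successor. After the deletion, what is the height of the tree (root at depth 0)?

5

24: root
44: right child of 24 (depth 1)
31: left child of 44 (depth 2)
48: right child of 44 (depth 2)
49: right child of 48 (depth 3)
37: right child of 31 (depth 3)
56: right child of 49 (depth 4)
45: left child of 48 (depth 3)
52: left child of 56 (depth 5)
61: right child of 56 (depth 5)
57: left child of 61 (depth 6)

Delete 56 (two children — replace with in-order successor).
After deletion, deepest node is 52 at depth 5.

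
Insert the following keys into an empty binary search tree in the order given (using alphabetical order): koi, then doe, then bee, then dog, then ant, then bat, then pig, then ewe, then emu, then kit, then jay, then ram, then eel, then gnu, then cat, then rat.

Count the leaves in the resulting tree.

5

Insert koi: tree is empty, so koi becomes the root.
Insert doe: doe < koi → go left. Place as left child of koi.
Insert bee: bee < koi → go left; bee < doe → go left. Place as left child of doe.
Insert dog: dog < koi → go left; dog > doe → go right. Place as right child of doe.
Insert ant: ant < koi → go left; ant < doe → go left; ant < bee → go left. Place as left child of bee.
Insert bat: bat < koi → go left; bat < doe → go left; bat < bee → go left; bat > ant → go right. Place as right child of ant.
Insert pig: pig > koi → go right. Place as right child of koi.
Insert ewe: ewe < koi → go left; ewe > doe → go right; ewe > dog → go right. Place as right child of dog.
Insert emu: emu < koi → go left; emu > doe → go right; emu > dog → go right; emu < ewe → go left. Place as left child of ewe.
Insert kit: kit < koi → go left; kit > doe → go right; kit > dog → go right; kit > ewe → go right. Place as right child of ewe.
Insert jay: jay < koi → go left; jay > doe → go right; jay > dog → go right; jay > ewe → go right; jay < kit → go left. Place as left child of kit.
Insert ram: ram > koi → go right; ram > pig → go right. Place as right child of pig.
Insert eel: eel < koi → go left; eel > doe → go right; eel > dog → go right; eel < ewe → go left; eel < emu → go left. Place as left child of emu.
Insert gnu: gnu < koi → go left; gnu > doe → go right; gnu > dog → go right; gnu > ewe → go right; gnu < kit → go left; gnu < jay → go left. Place as left child of jay.
Insert cat: cat < koi → go left; cat < doe → go left; cat > bee → go right. Place as right child of bee.
Insert rat: rat > koi → go right; rat > pig → go right; rat > ram → go right. Place as right child of ram.

Leaves: bat, cat, eel, gnu, rat — 5 in total.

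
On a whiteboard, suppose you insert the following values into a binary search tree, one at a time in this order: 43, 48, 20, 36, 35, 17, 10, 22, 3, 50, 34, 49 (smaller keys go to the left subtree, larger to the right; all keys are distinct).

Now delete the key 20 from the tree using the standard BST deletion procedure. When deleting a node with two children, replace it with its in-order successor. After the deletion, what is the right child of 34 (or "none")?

Resulting structure (node: left, right):
  43: L=20, R=48
  48: L=–, R=50
  20: L=17, R=36
  36: L=35, R=–
  35: L=22, R=–
  17: L=10, R=–
  10: L=3, R=–
  22: L=–, R=34
  3: L=–, R=–
  50: L=49, R=–
  34: L=–, R=–
  49: L=–, R=–

Delete 20 (two children — replace with in-order successor).
After deletion, 34's right child: none.

none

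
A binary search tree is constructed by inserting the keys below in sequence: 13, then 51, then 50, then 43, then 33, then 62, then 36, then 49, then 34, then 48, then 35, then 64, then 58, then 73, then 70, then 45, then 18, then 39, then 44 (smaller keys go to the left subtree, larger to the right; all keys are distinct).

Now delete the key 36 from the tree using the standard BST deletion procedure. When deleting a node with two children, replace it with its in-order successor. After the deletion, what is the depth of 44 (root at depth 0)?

13: root
51: right child of 13 (depth 1)
50: left child of 51 (depth 2)
43: left child of 50 (depth 3)
33: left child of 43 (depth 4)
62: right child of 51 (depth 2)
36: right child of 33 (depth 5)
49: right child of 43 (depth 4)
34: left child of 36 (depth 6)
48: left child of 49 (depth 5)
35: right child of 34 (depth 7)
64: right child of 62 (depth 3)
58: left child of 62 (depth 3)
73: right child of 64 (depth 4)
70: left child of 73 (depth 5)
45: left child of 48 (depth 6)
18: left child of 33 (depth 5)
39: right child of 36 (depth 6)
44: left child of 45 (depth 7)

Delete 36 (two children — replace with in-order successor).
After deletion, path to 44: 13 → 51 → 50 → 43 → 49 → 48 → 45 → 44.

7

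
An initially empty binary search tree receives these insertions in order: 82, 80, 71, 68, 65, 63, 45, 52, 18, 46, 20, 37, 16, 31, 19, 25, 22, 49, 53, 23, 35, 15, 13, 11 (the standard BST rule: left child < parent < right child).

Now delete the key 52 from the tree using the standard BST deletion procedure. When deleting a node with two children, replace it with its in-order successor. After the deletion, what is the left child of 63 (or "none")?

45

Insert 82: tree is empty, so 82 becomes the root.
Insert 80: 80 < 82 → go left. Place as left child of 82.
Insert 71: 71 < 82 → go left; 71 < 80 → go left. Place as left child of 80.
Insert 68: 68 < 82 → go left; 68 < 80 → go left; 68 < 71 → go left. Place as left child of 71.
Insert 65: 65 < 82 → go left; 65 < 80 → go left; 65 < 71 → go left; 65 < 68 → go left. Place as left child of 68.
Insert 63: 63 < 82 → go left; 63 < 80 → go left; 63 < 71 → go left; 63 < 68 → go left; 63 < 65 → go left. Place as left child of 65.
Insert 45: 45 < 82 → go left; 45 < 80 → go left; 45 < 71 → go left; 45 < 68 → go left; 45 < 65 → go left; 45 < 63 → go left. Place as left child of 63.
Insert 52: 52 < 82 → go left; 52 < 80 → go left; 52 < 71 → go left; 52 < 68 → go left; 52 < 65 → go left; 52 < 63 → go left; 52 > 45 → go right. Place as right child of 45.
Insert 18: 18 < 82 → go left; 18 < 80 → go left; 18 < 71 → go left; 18 < 68 → go left; 18 < 65 → go left; 18 < 63 → go left; 18 < 45 → go left. Place as left child of 45.
Insert 46: 46 < 82 → go left; 46 < 80 → go left; 46 < 71 → go left; 46 < 68 → go left; 46 < 65 → go left; 46 < 63 → go left; 46 > 45 → go right; 46 < 52 → go left. Place as left child of 52.
Insert 20: 20 < 82 → go left; 20 < 80 → go left; 20 < 71 → go left; 20 < 68 → go left; 20 < 65 → go left; 20 < 63 → go left; 20 < 45 → go left; 20 > 18 → go right. Place as right child of 18.
Insert 37: 37 < 82 → go left; 37 < 80 → go left; 37 < 71 → go left; 37 < 68 → go left; 37 < 65 → go left; 37 < 63 → go left; 37 < 45 → go left; 37 > 18 → go right; 37 > 20 → go right. Place as right child of 20.
Insert 16: 16 < 82 → go left; 16 < 80 → go left; 16 < 71 → go left; 16 < 68 → go left; 16 < 65 → go left; 16 < 63 → go left; 16 < 45 → go left; 16 < 18 → go left. Place as left child of 18.
Insert 31: 31 < 82 → go left; 31 < 80 → go left; 31 < 71 → go left; 31 < 68 → go left; 31 < 65 → go left; 31 < 63 → go left; 31 < 45 → go left; 31 > 18 → go right; 31 > 20 → go right; 31 < 37 → go left. Place as left child of 37.
Insert 19: 19 < 82 → go left; 19 < 80 → go left; 19 < 71 → go left; 19 < 68 → go left; 19 < 65 → go left; 19 < 63 → go left; 19 < 45 → go left; 19 > 18 → go right; 19 < 20 → go left. Place as left child of 20.
Insert 25: 25 < 82 → go left; 25 < 80 → go left; 25 < 71 → go left; 25 < 68 → go left; 25 < 65 → go left; 25 < 63 → go left; 25 < 45 → go left; 25 > 18 → go right; 25 > 20 → go right; 25 < 37 → go left; 25 < 31 → go left. Place as left child of 31.
Insert 22: 22 < 82 → go left; 22 < 80 → go left; 22 < 71 → go left; 22 < 68 → go left; 22 < 65 → go left; 22 < 63 → go left; 22 < 45 → go left; 22 > 18 → go right; 22 > 20 → go right; 22 < 37 → go left; 22 < 31 → go left; 22 < 25 → go left. Place as left child of 25.
Insert 49: 49 < 82 → go left; 49 < 80 → go left; 49 < 71 → go left; 49 < 68 → go left; 49 < 65 → go left; 49 < 63 → go left; 49 > 45 → go right; 49 < 52 → go left; 49 > 46 → go right. Place as right child of 46.
Insert 53: 53 < 82 → go left; 53 < 80 → go left; 53 < 71 → go left; 53 < 68 → go left; 53 < 65 → go left; 53 < 63 → go left; 53 > 45 → go right; 53 > 52 → go right. Place as right child of 52.
Insert 23: 23 < 82 → go left; 23 < 80 → go left; 23 < 71 → go left; 23 < 68 → go left; 23 < 65 → go left; 23 < 63 → go left; 23 < 45 → go left; 23 > 18 → go right; 23 > 20 → go right; 23 < 37 → go left; 23 < 31 → go left; 23 < 25 → go left; 23 > 22 → go right. Place as right child of 22.
Insert 35: 35 < 82 → go left; 35 < 80 → go left; 35 < 71 → go left; 35 < 68 → go left; 35 < 65 → go left; 35 < 63 → go left; 35 < 45 → go left; 35 > 18 → go right; 35 > 20 → go right; 35 < 37 → go left; 35 > 31 → go right. Place as right child of 31.
Insert 15: 15 < 82 → go left; 15 < 80 → go left; 15 < 71 → go left; 15 < 68 → go left; 15 < 65 → go left; 15 < 63 → go left; 15 < 45 → go left; 15 < 18 → go left; 15 < 16 → go left. Place as left child of 16.
Insert 13: 13 < 82 → go left; 13 < 80 → go left; 13 < 71 → go left; 13 < 68 → go left; 13 < 65 → go left; 13 < 63 → go left; 13 < 45 → go left; 13 < 18 → go left; 13 < 16 → go left; 13 < 15 → go left. Place as left child of 15.
Insert 11: 11 < 82 → go left; 11 < 80 → go left; 11 < 71 → go left; 11 < 68 → go left; 11 < 65 → go left; 11 < 63 → go left; 11 < 45 → go left; 11 < 18 → go left; 11 < 16 → go left; 11 < 15 → go left; 11 < 13 → go left. Place as left child of 13.

Delete 52 (two children — replace with in-order successor).
After deletion, 63's left child: 45.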